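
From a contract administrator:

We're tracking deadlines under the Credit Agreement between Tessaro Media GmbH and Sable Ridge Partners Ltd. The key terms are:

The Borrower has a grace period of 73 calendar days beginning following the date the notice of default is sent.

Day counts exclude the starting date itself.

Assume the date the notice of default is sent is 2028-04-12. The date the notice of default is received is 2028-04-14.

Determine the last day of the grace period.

The last day of the grace period: 73 calendar days after 2028-04-12 is 2028-06-24.

2028-06-24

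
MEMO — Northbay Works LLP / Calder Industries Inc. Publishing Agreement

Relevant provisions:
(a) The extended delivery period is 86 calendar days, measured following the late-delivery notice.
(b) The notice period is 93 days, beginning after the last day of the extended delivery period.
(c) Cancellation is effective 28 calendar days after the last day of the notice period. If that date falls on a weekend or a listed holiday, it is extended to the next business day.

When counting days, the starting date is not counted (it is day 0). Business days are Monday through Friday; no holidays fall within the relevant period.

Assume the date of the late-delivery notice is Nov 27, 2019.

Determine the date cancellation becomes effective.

Jun 22, 2020

The last day of the extended delivery period: Nov 27, 2019 + 86 days = Feb 21, 2020.
Adding 93 calendar days to Feb 21, 2020 gives May 24, 2020, which is the last day of the notice period.
The date cancellation becomes effective: 28 calendar days after May 24, 2020 is Jun 21, 2020. That falls on a Sunday, so it rolls to the next business day, Monday, Jun 22, 2020.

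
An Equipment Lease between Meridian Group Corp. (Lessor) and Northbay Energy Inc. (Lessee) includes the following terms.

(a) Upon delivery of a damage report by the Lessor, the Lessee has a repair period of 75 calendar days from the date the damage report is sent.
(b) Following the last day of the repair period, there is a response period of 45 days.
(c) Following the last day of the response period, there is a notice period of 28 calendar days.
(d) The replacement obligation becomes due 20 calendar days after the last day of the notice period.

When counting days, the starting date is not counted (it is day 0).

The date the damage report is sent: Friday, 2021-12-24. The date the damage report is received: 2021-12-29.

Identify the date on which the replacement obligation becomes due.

The last day of the repair period: 75 calendar days after 2021-12-24 is 2022-03-09.
Adding 45 calendar days to 2022-03-09 gives 2022-04-23, which is the last day of the response period.
The last day of the notice period: 2022-04-23 + 28 days = 2022-05-21.
The date on which the replacement obligation becomes due: 2022-05-21 + 20 days = 2022-06-10.

2022-06-10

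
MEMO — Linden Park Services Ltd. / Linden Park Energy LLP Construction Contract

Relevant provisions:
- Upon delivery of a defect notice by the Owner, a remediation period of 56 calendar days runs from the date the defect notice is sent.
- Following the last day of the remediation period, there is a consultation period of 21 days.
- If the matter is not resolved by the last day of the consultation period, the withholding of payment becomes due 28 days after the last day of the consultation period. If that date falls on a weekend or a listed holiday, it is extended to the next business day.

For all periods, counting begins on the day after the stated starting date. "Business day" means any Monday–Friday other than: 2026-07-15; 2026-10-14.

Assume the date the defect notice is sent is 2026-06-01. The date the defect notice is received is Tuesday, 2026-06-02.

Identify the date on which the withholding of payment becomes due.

2026-09-14

The last day of the remediation period: 2026-06-01 + 56 days = 2026-07-27.
Adding 21 calendar days to 2026-07-27 gives 2026-08-17, which is the last day of the consultation period.
Adding 28 calendar days to 2026-08-17 gives 2026-09-14, which is the date on which the withholding of payment becomes due. 2026-09-14 is a Monday and is not a listed holiday, so no roll-forward applies.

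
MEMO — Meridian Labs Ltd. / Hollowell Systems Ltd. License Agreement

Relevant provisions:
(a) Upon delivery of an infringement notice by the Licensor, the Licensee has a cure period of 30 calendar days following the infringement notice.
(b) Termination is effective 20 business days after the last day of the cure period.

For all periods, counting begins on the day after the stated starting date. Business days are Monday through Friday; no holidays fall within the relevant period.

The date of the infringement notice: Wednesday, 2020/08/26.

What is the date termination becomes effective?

Adding 30 calendar days to 2020/08/26 gives 2020/09/25, which is the last day of the cure period.
From Friday, 2020/09/25, 20 business days (Sep 28, Sep 29, Sep 30, Oct 1, …, Oct 21, Oct 22, Oct 23, skipping weekends) brings us to Friday, 2020/10/23, which is the date termination becomes effective.

2020/10/23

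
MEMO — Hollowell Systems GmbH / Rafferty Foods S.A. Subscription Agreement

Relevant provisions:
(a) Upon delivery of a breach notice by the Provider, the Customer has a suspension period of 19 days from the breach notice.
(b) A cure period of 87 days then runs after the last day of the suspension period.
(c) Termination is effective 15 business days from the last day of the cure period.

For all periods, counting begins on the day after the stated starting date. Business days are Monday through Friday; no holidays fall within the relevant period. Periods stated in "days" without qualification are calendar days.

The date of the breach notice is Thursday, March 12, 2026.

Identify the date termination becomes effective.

July 17, 2026

The last day of the suspension period: 19 calendar days after March 12, 2026 is March 31, 2026.
The last day of the cure period: March 31, 2026 + 87 days = June 26, 2026.
The date termination becomes effective: 15 business days after Friday, June 26, 2026, skipping weekends — Jun 29, Jun 30, Jul 1, Jul 2, …, Jul 15, Jul 16, Jul 17 — lands on Friday, July 17, 2026.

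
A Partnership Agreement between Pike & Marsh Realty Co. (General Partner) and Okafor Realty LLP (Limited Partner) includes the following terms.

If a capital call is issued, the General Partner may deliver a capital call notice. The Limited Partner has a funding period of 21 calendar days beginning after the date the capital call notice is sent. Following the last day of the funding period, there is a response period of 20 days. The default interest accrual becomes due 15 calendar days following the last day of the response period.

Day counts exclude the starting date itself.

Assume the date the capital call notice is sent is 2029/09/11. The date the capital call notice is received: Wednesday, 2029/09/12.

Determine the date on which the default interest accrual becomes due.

2029/11/06

The last day of the funding period: 2029/09/11 + 21 days = 2029/10/02.
The last day of the response period: 20 calendar days after 2029/10/02 is 2029/10/22.
The date on which the default interest accrual becomes due: 2029/10/22 + 15 days = 2029/11/06.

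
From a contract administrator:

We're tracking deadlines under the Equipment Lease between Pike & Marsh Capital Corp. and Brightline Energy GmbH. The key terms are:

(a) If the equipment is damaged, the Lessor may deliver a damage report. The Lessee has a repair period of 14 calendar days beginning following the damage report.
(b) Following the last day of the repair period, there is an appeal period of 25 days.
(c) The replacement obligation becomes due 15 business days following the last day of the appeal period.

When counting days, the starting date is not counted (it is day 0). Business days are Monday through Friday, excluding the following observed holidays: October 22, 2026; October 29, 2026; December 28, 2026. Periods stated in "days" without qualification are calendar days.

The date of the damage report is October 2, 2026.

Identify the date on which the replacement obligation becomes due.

December 1, 2026

Adding 14 calendar days to October 2, 2026 gives October 16, 2026, which is the last day of the repair period.
Adding 25 calendar days to October 16, 2026 gives November 10, 2026, which is the last day of the appeal period.
The date on which the replacement obligation becomes due: counting 15 business days from Tuesday, November 10, 2026 (Nov 11, Nov 12, Nov 13, Nov 16, …, Nov 27, Nov 30, Dec 1, skipping weekends) reaches Tuesday, December 1, 2026.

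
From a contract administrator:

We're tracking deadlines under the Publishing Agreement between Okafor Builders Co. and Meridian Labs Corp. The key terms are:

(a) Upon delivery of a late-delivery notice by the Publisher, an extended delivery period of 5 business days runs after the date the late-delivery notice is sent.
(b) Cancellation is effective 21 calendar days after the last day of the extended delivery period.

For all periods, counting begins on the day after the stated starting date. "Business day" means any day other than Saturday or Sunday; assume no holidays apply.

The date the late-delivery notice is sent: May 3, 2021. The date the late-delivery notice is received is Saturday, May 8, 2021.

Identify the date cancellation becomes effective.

May 31, 2021

The last day of the extended delivery period: counting 5 business days from Monday, May 3, 2021 (May 4, May 5, May 6, May 7, May 10, skipping weekends) reaches Monday, May 10, 2021.
The date cancellation becomes effective: 21 calendar days after May 10, 2021 is May 31, 2021.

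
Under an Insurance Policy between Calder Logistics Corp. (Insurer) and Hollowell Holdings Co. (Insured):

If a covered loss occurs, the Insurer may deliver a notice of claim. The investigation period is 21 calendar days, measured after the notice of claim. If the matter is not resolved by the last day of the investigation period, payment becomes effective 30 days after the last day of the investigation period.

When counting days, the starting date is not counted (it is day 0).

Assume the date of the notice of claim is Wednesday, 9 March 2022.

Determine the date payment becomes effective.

Adding 21 calendar days to 9 March 2022 gives 30 March 2022, which is the last day of the investigation period.
The date payment becomes effective: 30 calendar days after 30 March 2022 is 29 April 2022.

29 April 2022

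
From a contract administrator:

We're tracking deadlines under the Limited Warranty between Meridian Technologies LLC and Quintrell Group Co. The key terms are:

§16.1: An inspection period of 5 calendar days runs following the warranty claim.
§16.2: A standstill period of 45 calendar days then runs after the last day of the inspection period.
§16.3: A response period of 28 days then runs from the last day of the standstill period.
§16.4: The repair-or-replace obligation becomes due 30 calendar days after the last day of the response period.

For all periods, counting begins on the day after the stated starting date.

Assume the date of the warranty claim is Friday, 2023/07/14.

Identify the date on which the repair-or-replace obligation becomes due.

2023/10/30

The last day of the inspection period: 5 calendar days after 2023/07/14 is 2023/07/19.
The last day of the standstill period: 2023/07/19 + 45 days = 2023/09/02.
Adding 28 calendar days to 2023/09/02 gives 2023/09/30, which is the last day of the response period.
The date on which the repair-or-replace obligation becomes due: 2023/09/30 + 30 days = 2023/10/30.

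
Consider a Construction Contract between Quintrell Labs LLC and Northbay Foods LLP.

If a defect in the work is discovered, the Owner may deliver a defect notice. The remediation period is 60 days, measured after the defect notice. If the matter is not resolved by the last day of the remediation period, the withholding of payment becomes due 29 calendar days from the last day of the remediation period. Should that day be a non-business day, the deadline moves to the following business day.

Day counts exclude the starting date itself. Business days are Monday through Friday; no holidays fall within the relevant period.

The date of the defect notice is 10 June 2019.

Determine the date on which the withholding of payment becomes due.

Adding 60 calendar days to 10 June 2019 gives 9 August 2019, which is the last day of the remediation period.
The date on which the withholding of payment becomes due: 9 August 2019 + 29 days = 7 September 2019. That falls on a Saturday, so it rolls to the next business day, Monday, 9 September 2019.

9 September 2019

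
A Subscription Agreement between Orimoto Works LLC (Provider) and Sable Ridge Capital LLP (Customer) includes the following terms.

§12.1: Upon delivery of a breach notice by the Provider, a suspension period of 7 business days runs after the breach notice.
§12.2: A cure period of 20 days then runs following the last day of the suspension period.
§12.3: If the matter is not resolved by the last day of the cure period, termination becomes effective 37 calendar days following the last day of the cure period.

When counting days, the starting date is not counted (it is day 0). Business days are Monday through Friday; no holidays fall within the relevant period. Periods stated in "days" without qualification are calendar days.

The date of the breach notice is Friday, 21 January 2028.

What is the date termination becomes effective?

From Friday, 21 January 2028, 7 business days (Jan 24, Jan 25, Jan 26, Jan 27, Jan 28, Jan 31, Feb 1, skipping weekends) brings us to Tuesday, 1 February 2028, which is the last day of the suspension period.
Adding 20 calendar days to 1 February 2028 gives 21 February 2028, which is the last day of the cure period.
The date termination becomes effective: 21 February 2028 + 37 days = 29 March 2028.

29 March 2028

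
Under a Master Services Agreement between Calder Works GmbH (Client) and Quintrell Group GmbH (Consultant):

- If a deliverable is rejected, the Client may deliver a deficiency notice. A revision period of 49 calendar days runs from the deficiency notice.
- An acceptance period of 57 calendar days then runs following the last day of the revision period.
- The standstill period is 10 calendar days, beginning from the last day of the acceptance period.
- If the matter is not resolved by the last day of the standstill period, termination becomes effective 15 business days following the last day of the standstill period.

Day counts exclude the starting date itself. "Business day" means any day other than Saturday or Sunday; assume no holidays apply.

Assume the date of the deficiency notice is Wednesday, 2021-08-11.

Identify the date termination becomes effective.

The last day of the revision period: 2021-08-11 + 49 days = 2021-09-29.
Adding 57 calendar days to 2021-09-29 gives 2021-11-25, which is the last day of the acceptance period.
The last day of the standstill period: 10 calendar days after 2021-11-25 is 2021-12-05.
From Sunday, 2021-12-05, 15 business days (Dec 6, Dec 7, Dec 8, Dec 9, …, Dec 22, Dec 23, Dec 24, skipping weekends) brings us to Friday, 2021-12-24, which is the date termination becomes effective.

2021-12-24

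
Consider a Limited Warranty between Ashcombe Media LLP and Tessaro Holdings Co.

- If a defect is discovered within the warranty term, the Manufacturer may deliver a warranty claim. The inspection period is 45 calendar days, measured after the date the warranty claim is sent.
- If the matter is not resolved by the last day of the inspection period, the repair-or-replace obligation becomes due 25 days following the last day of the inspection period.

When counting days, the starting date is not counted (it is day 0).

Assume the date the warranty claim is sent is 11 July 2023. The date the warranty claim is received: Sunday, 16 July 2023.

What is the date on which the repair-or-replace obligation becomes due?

19 September 2023

The last day of the inspection period: 45 calendar days after 11 July 2023 is 25 August 2023.
Adding 25 calendar days to 25 August 2023 gives 19 September 2023, which is the date on which the repair-or-replace obligation becomes due.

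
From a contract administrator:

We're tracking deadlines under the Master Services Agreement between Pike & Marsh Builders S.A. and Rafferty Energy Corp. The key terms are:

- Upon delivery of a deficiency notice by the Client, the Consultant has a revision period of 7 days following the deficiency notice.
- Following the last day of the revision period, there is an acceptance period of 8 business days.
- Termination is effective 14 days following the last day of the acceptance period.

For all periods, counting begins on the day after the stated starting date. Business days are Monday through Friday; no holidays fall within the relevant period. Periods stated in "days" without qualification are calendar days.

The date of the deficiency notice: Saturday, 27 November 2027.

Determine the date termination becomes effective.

Adding 7 calendar days to 27 November 2027 gives 4 December 2027, which is the last day of the revision period.
The last day of the acceptance period: counting 8 business days from Saturday, 4 December 2027 (Dec 6, Dec 7, Dec 8, Dec 9, Dec 10, Dec 13, Dec 14, Dec 15, skipping weekends) reaches Wednesday, 15 December 2027.
The date termination becomes effective: 14 calendar days after 15 December 2027 is 29 December 2027.

29 December 2027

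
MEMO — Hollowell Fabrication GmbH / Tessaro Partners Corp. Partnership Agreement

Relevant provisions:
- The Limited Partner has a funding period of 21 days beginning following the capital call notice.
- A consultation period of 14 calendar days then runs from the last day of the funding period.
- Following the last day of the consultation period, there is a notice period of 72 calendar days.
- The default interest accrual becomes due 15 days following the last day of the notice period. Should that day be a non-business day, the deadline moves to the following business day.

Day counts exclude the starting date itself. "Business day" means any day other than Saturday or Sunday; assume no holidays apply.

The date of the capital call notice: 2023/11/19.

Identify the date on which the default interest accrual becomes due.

2024/03/20

The last day of the funding period: 2023/11/19 + 21 days = 2023/12/10.
The last day of the consultation period: 2023/12/10 + 14 days = 2023/12/24.
The last day of the notice period: 2023/12/24 + 72 days = 2024/03/05.
The date on which the default interest accrual becomes due: 15 calendar days after 2024/03/05 is 2024/03/20. 2024/03/20 is a Wednesday, so no roll-forward applies.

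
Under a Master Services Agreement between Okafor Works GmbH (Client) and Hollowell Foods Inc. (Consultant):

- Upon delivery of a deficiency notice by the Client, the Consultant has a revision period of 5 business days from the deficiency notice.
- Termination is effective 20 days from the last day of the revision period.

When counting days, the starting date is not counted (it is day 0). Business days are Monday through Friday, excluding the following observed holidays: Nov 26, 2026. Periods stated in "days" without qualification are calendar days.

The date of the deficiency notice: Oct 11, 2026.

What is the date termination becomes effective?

From Sunday, Oct 11, 2026, 5 business days (Oct 12, Oct 13, Oct 14, Oct 15, Oct 16, skipping weekends) brings us to Friday, Oct 16, 2026, which is the last day of the revision period.
The date termination becomes effective: 20 calendar days after Oct 16, 2026 is Nov 5, 2026.

Nov 5, 2026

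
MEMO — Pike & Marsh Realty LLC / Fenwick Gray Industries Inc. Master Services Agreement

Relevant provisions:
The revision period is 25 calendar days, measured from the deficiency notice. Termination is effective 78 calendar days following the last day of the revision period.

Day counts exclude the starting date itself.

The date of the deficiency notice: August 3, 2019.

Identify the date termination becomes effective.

November 14, 2019

Adding 25 calendar days to August 3, 2019 gives August 28, 2019, which is the last day of the revision period.
Adding 78 calendar days to August 28, 2019 gives November 14, 2019, which is the date termination becomes effective.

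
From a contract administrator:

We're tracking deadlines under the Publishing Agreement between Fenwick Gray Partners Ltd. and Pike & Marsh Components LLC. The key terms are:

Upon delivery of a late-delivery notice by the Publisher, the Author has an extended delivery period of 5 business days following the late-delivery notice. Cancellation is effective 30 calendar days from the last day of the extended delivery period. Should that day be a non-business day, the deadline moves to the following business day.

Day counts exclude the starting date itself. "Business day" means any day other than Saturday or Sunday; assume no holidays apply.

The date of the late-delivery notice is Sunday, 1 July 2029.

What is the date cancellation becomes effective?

6 August 2029

From Sunday, 1 July 2029, 5 business days (Jul 2, Jul 3, Jul 4, Jul 5, Jul 6, skipping weekends) brings us to Friday, 6 July 2029, which is the last day of the extended delivery period.
The date cancellation becomes effective: 6 July 2029 + 30 days = 5 August 2029. That falls on a Sunday, so it rolls to the next business day, Monday, 6 August 2029.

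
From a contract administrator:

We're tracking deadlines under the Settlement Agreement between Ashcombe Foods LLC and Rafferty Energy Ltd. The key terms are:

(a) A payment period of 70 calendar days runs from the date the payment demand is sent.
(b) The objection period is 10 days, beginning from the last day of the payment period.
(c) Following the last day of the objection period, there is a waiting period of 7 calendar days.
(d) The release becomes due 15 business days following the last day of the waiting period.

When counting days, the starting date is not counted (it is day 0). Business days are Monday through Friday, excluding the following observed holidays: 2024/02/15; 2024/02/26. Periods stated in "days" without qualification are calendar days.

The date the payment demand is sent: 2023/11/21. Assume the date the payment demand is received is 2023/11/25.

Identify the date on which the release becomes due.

Adding 70 calendar days to 2023/11/21 gives 2024/01/30, which is the last day of the payment period.
The last day of the objection period: 10 calendar days after 2024/01/30 is 2024/02/09.
Adding 7 calendar days to 2024/02/09 gives 2024/02/16, which is the last day of the waiting period.
The date on which the release becomes due: counting 15 business days from Friday, 2024/02/16 (Feb 19, Feb 20, Feb 21, Feb 22, …, Mar 7, Mar 8, Mar 11, skipping weekends and the listed holiday on Feb 26) reaches Monday, 2024/03/11.

2024/03/11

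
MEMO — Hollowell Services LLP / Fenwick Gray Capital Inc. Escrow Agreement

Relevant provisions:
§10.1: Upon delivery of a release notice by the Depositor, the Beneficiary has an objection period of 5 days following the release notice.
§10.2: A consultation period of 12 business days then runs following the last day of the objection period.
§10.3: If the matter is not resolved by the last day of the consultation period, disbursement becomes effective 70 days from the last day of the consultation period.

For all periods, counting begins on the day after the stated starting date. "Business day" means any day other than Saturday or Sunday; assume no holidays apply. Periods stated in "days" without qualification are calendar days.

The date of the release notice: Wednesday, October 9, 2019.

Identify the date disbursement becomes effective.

The last day of the objection period: October 9, 2019 + 5 days = October 14, 2019.
From Monday, October 14, 2019, 12 business days (Oct 15, Oct 16, Oct 17, Oct 18, …, Oct 28, Oct 29, Oct 30, skipping weekends) brings us to Wednesday, October 30, 2019, which is the last day of the consultation period.
Adding 70 calendar days to October 30, 2019 gives January 8, 2020, which is the date disbursement becomes effective.

January 8, 2020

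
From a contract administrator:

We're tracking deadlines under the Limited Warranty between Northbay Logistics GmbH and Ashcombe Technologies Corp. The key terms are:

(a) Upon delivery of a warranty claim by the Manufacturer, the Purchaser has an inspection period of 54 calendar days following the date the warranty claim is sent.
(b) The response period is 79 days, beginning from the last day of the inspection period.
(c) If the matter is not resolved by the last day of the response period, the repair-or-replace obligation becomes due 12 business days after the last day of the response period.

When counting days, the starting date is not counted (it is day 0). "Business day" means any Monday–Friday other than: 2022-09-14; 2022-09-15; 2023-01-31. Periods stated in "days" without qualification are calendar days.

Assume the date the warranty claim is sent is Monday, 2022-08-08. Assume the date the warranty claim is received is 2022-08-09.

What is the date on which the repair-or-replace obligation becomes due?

2023-01-04

Adding 54 calendar days to 2022-08-08 gives 2022-10-01, which is the last day of the inspection period.
Adding 79 calendar days to 2022-10-01 gives 2022-12-19, which is the last day of the response period.
The date on which the repair-or-replace obligation becomes due: 12 business days after Monday, 2022-12-19, skipping weekends — Dec 20, Dec 21, Dec 22, Dec 23, …, Jan 2, Jan 3, Jan 4 — lands on Wednesday, 2023-01-04.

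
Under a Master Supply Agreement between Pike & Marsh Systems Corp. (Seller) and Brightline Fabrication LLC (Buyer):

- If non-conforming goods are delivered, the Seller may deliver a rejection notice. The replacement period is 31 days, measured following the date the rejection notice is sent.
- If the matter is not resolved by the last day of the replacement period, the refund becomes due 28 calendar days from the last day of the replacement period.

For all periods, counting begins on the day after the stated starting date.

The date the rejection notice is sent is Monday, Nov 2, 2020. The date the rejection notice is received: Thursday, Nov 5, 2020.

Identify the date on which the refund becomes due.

The last day of the replacement period: Nov 2, 2020 + 31 days = Dec 3, 2020.
The date on which the refund becomes due: 28 calendar days after Dec 3, 2020 is Dec 31, 2020.

Dec 31, 2020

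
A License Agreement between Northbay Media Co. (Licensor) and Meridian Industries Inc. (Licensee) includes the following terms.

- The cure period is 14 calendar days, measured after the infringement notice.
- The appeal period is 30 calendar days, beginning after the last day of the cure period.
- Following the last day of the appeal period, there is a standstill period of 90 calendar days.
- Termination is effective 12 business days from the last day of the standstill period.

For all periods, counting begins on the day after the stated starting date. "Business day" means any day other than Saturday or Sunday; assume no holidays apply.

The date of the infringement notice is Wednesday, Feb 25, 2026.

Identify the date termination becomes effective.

Jul 27, 2026

The last day of the cure period: Feb 25, 2026 + 14 days = Mar 11, 2026.
The last day of the appeal period: 30 calendar days after Mar 11, 2026 is Apr 10, 2026.
The last day of the standstill period: Apr 10, 2026 + 90 days = Jul 9, 2026.
From Thursday, Jul 9, 2026, 12 business days (Jul 10, Jul 13, Jul 14, Jul 15, …, Jul 23, Jul 24, Jul 27, skipping weekends) brings us to Monday, Jul 27, 2026, which is the date termination becomes effective.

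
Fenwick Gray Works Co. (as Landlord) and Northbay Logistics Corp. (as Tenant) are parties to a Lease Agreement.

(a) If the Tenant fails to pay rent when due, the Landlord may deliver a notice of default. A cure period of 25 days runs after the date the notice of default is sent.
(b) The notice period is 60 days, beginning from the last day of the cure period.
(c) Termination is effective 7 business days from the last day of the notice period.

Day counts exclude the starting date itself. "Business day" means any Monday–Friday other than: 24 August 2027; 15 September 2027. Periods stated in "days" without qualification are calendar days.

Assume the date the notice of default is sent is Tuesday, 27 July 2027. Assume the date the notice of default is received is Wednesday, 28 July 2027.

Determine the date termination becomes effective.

29 October 2027

The last day of the cure period: 27 July 2027 + 25 days = 21 August 2027.
Adding 60 calendar days to 21 August 2027 gives 20 October 2027, which is the last day of the notice period.
The date termination becomes effective: counting 7 business days from Wednesday, 20 October 2027 (Oct 21, Oct 22, Oct 25, Oct 26, Oct 27, Oct 28, Oct 29, skipping weekends) reaches Friday, 29 October 2027.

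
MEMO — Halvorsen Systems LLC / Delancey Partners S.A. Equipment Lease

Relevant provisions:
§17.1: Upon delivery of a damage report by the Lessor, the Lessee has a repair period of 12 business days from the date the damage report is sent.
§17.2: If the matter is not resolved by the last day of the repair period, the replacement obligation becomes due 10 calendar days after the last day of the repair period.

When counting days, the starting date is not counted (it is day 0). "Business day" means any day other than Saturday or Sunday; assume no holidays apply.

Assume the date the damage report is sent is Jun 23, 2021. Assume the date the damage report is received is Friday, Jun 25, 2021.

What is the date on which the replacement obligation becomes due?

Jul 19, 2021

The last day of the repair period: counting 12 business days from Wednesday, Jun 23, 2021 (Jun 24, Jun 25, Jun 28, Jun 29, …, Jul 7, Jul 8, Jul 9, skipping weekends) reaches Friday, Jul 9, 2021.
The date on which the replacement obligation becomes due: Jul 9, 2021 + 10 days = Jul 19, 2021.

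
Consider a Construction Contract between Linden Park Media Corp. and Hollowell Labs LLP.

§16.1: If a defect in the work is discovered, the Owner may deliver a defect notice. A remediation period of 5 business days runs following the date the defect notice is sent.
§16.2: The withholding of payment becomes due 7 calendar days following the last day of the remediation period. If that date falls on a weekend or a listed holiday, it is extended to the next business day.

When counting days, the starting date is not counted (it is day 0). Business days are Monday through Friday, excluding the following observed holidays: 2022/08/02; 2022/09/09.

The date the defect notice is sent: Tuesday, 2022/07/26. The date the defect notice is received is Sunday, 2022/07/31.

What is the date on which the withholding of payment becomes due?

2022/08/10

The last day of the remediation period: 5 business days after Tuesday, 2022/07/26, skipping weekends and the listed holiday on Aug 2 — Jul 27, Jul 28, Jul 29, Aug 1, Aug 3 — lands on Wednesday, 2022/08/03.
The date on which the withholding of payment becomes due: 2022/08/03 + 7 days = 2022/08/10. 2022/08/10 is a Wednesday and is not a listed holiday, so no roll-forward applies.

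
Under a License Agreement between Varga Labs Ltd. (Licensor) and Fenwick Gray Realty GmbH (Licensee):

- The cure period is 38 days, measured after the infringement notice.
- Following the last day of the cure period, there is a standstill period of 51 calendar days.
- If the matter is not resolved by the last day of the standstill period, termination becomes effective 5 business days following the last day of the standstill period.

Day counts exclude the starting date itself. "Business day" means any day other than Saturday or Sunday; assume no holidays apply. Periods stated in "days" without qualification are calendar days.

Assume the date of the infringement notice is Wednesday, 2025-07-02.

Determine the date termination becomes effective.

2025-10-06

The last day of the cure period: 2025-07-02 + 38 days = 2025-08-09.
Adding 51 calendar days to 2025-08-09 gives 2025-09-29, which is the last day of the standstill period.
The date termination becomes effective: 5 business days after Monday, 2025-09-29, skipping weekends — Sep 30, Oct 1, Oct 2, Oct 3, Oct 6 — lands on Monday, 2025-10-06.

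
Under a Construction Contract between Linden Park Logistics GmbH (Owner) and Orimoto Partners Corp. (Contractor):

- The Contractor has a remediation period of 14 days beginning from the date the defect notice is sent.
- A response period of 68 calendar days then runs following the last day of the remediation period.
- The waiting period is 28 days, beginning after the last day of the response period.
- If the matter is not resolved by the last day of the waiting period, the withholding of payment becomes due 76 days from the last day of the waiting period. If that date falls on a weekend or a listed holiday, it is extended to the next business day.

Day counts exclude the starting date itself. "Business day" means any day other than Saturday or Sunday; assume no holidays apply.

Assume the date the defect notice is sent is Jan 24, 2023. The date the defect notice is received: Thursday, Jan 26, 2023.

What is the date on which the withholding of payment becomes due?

The last day of the remediation period: 14 calendar days after Jan 24, 2023 is Feb 7, 2023.
The last day of the response period: Feb 7, 2023 + 68 days = Apr 16, 2023.
The last day of the waiting period: 28 calendar days after Apr 16, 2023 is May 14, 2023.
The date on which the withholding of payment becomes due: 76 calendar days after May 14, 2023 is Jul 29, 2023. That falls on a Saturday, so it rolls to the next business day, Monday, Jul 31, 2023.

Jul 31, 2023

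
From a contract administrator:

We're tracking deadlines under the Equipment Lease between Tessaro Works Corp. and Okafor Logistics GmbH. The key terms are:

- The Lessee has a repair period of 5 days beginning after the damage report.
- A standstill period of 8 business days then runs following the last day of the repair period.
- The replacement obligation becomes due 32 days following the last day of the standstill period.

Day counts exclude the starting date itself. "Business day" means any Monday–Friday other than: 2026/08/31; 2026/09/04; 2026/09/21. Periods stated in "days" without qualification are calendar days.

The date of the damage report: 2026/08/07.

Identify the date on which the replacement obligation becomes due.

The last day of the repair period: 2026/08/07 + 5 days = 2026/08/12.
The last day of the standstill period: counting 8 business days from Wednesday, 2026/08/12 (Aug 13, Aug 14, Aug 17, Aug 18, Aug 19, Aug 20, Aug 21, Aug 24, skipping weekends) reaches Monday, 2026/08/24.
Adding 32 calendar days to 2026/08/24 gives 2026/09/25, which is the date on which the replacement obligation becomes due.

2026/09/25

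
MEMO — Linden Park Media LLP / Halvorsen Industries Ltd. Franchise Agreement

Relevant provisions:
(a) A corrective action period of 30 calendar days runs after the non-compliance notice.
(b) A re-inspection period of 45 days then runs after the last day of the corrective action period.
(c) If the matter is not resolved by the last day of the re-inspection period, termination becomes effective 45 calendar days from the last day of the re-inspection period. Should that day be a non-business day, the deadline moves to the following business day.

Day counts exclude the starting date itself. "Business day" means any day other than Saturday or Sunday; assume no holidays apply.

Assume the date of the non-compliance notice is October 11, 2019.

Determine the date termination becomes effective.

February 10, 2020

The last day of the corrective action period: 30 calendar days after October 11, 2019 is November 10, 2019.
The last day of the re-inspection period: November 10, 2019 + 45 days = December 25, 2019.
The date termination becomes effective: December 25, 2019 + 45 days = February 8, 2020. That falls on a Saturday, so it rolls to the next business day, Monday, February 10, 2020.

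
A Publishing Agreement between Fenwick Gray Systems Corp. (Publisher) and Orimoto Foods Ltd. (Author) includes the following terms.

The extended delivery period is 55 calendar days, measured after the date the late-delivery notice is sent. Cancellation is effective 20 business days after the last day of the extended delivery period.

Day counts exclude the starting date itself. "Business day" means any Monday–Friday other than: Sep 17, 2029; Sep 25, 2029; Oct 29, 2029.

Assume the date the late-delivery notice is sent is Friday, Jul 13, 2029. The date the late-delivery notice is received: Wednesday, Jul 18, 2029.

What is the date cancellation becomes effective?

The last day of the extended delivery period: Jul 13, 2029 + 55 days = Sep 6, 2029.
From Thursday, Sep 6, 2029, 20 business days (Sep 7, Sep 10, Sep 11, Sep 12, …, Oct 4, Oct 5, Oct 8, skipping weekends and the listed holidays on Sep 17, Sep 25) brings us to Monday, Oct 8, 2029, which is the date cancellation becomes effective.

Oct 8, 2029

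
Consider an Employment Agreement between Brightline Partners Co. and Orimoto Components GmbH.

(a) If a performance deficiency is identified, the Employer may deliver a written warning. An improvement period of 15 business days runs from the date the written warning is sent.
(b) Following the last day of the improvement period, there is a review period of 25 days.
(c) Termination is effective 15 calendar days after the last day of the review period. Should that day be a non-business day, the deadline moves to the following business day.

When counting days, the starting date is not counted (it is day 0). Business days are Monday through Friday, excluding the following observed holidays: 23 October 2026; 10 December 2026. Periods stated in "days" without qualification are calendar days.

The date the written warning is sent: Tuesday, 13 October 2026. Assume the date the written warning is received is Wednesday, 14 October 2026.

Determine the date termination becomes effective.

14 December 2026

From Tuesday, 13 October 2026, 15 business days (Oct 14, Oct 15, Oct 16, Oct 19, …, Nov 2, Nov 3, Nov 4, skipping weekends and the listed holiday on Oct 23) brings us to Wednesday, 4 November 2026, which is the last day of the improvement period.
The last day of the review period: 25 calendar days after 4 November 2026 is 29 November 2026.
The date termination becomes effective: 29 November 2026 + 15 days = 14 December 2026. 14 December 2026 is a Monday and is not a listed holiday, so no roll-forward applies.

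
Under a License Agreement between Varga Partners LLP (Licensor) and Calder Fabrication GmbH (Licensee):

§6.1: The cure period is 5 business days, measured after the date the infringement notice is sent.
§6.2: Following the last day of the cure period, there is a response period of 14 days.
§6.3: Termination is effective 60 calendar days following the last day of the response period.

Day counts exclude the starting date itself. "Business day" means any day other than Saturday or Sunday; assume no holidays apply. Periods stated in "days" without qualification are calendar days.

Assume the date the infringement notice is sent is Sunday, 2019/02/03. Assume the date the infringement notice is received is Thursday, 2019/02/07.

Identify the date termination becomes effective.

The last day of the cure period: 5 business days after Sunday, 2019/02/03, skipping weekends — Feb 4, Feb 5, Feb 6, Feb 7, Feb 8 — lands on Friday, 2019/02/08.
The last day of the response period: 14 calendar days after 2019/02/08 is 2019/02/22.
The date termination becomes effective: 60 calendar days after 2019/02/22 is 2019/04/23.

2019/04/23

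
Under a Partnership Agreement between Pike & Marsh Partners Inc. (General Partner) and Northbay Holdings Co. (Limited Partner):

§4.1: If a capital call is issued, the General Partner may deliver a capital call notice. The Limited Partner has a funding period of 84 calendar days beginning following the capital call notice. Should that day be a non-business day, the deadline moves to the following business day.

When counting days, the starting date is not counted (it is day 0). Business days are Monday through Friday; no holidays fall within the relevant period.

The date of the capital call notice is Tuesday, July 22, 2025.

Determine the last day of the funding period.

October 14, 2025

The last day of the funding period: 84 calendar days after July 22, 2025 is October 14, 2025. October 14, 2025 is a Tuesday, so no roll-forward applies.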